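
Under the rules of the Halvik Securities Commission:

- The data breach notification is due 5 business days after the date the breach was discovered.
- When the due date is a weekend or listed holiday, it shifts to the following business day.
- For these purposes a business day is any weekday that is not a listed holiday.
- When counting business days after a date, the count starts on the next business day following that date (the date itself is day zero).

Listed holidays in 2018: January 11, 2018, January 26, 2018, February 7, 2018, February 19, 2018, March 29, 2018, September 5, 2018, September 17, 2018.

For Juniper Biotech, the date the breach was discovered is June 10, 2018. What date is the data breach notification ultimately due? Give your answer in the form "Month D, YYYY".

June 15, 2018

5 business days after June 10, 2018, excluding weekends and holidays, is June 15, 2018.
Since June 15, 2018 is a Friday and not a holiday, the date is unchanged.
The final due date is June 15, 2018.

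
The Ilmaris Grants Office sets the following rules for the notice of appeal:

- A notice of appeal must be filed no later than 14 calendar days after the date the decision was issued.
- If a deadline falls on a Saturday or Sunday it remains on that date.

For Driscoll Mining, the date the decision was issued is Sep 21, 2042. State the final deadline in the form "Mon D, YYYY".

Trigger date Sep 21, 2042 + 14 calendar days = Oct 5, 2042.
No adjustment is made for weekends or holidays, so Oct 5, 2042 stands.
The final due date is Oct 5, 2042.

Oct 5, 2042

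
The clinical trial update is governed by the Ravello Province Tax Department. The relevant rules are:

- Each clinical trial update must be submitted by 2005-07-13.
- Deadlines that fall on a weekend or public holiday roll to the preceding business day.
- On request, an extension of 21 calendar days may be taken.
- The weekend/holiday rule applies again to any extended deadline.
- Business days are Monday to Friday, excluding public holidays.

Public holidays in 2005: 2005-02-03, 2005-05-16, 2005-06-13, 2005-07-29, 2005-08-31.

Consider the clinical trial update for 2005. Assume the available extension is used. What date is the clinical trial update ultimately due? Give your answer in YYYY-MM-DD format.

The stated deadline is 2005-07-13.
2005-07-13 falls on a Wednesday, which is a business day, so no adjustment is needed.
The 21-calendar-day extension moves the deadline from 2005-07-13 to 2005-08-03.
2005-08-03 (Wednesday) is already a business day.
The final due date is 2005-08-03.

2005-08-03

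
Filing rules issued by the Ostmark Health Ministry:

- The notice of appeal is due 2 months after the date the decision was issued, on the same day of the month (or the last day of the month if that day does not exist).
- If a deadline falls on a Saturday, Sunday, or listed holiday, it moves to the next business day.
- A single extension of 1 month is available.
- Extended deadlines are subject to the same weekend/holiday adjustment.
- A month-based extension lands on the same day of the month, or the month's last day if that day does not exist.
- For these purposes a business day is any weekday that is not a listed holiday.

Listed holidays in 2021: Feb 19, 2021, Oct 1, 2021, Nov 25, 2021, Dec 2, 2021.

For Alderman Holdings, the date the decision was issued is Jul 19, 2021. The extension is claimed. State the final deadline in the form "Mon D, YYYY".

Oct 20, 2021

2 months after Jul 19, 2021, on the same day of the month, is Sep 19, 2021.
Because Sep 19, 2021 is a Sunday, the deadline becomes Sep 20, 2021 (Monday).
Add 1 month to Sep 20, 2021: Oct 20, 2021.
Oct 20, 2021 is a Wednesday and not a listed holiday, so it stands.
Deadline: Oct 20, 2021.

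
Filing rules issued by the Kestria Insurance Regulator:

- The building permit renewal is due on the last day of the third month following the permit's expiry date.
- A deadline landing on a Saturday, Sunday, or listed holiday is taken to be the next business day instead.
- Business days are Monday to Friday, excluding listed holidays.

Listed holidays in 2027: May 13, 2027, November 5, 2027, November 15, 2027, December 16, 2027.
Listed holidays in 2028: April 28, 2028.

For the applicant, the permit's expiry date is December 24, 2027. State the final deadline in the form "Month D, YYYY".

3 months after December 24, 2027 falls in March 2028; the last day of that month is March 31, 2028.
Since March 31, 2028 is a Friday and not a holiday, the date is unchanged.
Final deadline: March 31, 2028.

March 31, 2028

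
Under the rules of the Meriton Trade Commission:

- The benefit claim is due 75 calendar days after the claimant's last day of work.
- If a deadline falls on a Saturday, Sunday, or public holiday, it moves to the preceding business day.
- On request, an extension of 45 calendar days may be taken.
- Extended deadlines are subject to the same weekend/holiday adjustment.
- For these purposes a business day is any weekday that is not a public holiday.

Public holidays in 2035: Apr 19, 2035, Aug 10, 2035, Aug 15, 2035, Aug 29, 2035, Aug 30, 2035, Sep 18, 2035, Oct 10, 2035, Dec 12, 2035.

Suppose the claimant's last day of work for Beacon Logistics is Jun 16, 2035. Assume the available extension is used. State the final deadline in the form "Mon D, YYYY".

Oct 12, 2035

Trigger date Jun 16, 2035 + 75 calendar days = Aug 30, 2035.
Because Aug 30, 2035 is a listed holiday, the deadline becomes Aug 28, 2035 (Tuesday).
Add the 45 calendar-day extension to Aug 28, 2035: Oct 12, 2035.
Oct 12, 2035 is a Friday and not a listed holiday, so it stands.
Final deadline: Oct 12, 2035.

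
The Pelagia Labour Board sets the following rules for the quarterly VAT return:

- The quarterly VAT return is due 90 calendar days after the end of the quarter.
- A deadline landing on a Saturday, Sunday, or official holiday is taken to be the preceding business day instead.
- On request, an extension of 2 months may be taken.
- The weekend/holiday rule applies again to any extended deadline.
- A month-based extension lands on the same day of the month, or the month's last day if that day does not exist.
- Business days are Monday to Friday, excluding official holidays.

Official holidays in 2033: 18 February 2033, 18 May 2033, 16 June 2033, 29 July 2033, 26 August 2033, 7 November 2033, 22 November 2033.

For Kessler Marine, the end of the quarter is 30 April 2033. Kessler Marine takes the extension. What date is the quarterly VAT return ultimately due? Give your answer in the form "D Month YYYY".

Trigger date 30 April 2033 + 90 calendar days = 29 July 2033.
29 July 2033 is a listed holiday, so it moves to the preceding business day, 28 July 2033 (Thursday).
Add 2 months to 28 July 2033: 28 September 2033.
28 September 2033 is a Wednesday and not a listed holiday, so it stands.
So the filing is due 28 September 2033.

28 September 2033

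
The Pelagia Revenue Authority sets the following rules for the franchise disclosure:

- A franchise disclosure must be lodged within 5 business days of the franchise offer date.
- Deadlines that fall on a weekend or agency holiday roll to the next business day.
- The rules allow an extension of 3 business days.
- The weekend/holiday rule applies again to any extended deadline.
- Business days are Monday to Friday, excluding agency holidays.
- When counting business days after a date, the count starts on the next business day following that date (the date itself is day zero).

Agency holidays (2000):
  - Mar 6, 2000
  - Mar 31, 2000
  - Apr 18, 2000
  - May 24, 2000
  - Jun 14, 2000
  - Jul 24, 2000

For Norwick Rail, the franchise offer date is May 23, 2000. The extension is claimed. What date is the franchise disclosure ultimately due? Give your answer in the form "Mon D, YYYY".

Jun 5, 2000

Starting the day after May 23, 2000 and counting 5 business days lands on May 31, 2000.
May 31, 2000 (Wednesday) is already a business day.
The 3-business-day extension runs from May 31, 2000 to Jun 5, 2000.
Since Jun 5, 2000 is a Monday and not a holiday, the date is unchanged.
The final due date is Jun 5, 2000.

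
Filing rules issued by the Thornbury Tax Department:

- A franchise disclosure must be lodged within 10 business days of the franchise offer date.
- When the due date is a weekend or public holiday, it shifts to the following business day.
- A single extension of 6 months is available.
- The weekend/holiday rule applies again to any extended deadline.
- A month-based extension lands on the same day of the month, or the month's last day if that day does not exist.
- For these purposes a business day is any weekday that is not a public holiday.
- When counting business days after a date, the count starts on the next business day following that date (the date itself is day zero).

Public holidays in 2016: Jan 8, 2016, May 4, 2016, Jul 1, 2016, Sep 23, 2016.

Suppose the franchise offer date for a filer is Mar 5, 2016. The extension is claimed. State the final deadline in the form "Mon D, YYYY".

Starting the day after Mar 5, 2016 and counting 10 business days lands on Mar 18, 2016.
Since Mar 18, 2016 is a Friday and not a holiday, the date is unchanged.
Add 6 months to Mar 18, 2016: Sep 18, 2016.
Sep 18, 2016 is a Sunday; the next business day is Sep 19, 2016 (Monday).
Final deadline: Sep 19, 2016.

Sep 19, 2016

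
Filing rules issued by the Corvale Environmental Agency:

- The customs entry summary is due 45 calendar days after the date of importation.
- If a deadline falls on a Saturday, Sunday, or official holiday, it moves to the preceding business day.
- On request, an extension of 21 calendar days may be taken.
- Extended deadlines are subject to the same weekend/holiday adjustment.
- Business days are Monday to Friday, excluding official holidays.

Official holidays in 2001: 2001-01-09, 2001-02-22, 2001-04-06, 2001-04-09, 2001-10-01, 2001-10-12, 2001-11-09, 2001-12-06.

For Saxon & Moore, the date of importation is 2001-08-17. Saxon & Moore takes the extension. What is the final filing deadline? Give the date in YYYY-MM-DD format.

Adding 45 calendar days to 2001-08-17 gives 2001-10-01.
2001-10-01 is a listed holiday, so it moves to the preceding business day, 2001-09-28 (Friday).
With the 21-day extension, 2001-09-28 becomes 2001-10-19.
Since 2001-10-19 is a Friday and not a holiday, the date is unchanged.
So the filing is due 2001-10-19.

2001-10-19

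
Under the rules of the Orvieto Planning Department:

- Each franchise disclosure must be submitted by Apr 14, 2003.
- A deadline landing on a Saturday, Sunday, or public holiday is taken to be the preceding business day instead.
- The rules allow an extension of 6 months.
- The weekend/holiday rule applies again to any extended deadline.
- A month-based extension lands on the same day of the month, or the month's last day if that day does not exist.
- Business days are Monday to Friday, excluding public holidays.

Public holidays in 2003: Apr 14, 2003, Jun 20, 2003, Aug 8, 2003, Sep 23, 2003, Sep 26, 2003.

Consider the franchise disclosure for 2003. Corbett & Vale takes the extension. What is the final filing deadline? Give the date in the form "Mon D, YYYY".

Oct 10, 2003

The stated deadline is Apr 14, 2003.
Apr 14, 2003 is a listed holiday, so it moves to the preceding business day, Apr 11, 2003 (Friday).
Applying the 6 months extension: 6 months after Apr 11, 2003 is Oct 11, 2003.
Oct 11, 2003 is a Saturday, so it moves to the preceding business day, Oct 10, 2003 (Friday).
The final due date is Oct 10, 2003.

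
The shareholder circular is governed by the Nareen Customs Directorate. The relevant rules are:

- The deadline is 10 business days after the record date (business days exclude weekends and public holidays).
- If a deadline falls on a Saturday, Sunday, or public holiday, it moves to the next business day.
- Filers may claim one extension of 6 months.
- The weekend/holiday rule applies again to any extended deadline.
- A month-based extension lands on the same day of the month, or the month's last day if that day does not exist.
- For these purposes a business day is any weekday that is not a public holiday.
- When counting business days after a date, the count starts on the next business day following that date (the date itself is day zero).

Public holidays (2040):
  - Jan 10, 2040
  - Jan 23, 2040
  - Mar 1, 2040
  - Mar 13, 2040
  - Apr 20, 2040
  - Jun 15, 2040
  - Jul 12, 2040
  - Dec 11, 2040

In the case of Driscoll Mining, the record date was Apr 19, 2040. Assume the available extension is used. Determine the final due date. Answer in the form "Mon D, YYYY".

Nov 5, 2040

Starting the day after Apr 19, 2040 and counting 10 business days lands on May 4, 2040.
Since May 4, 2040 is a Friday and not a holiday, the date is unchanged.
The 6 months extension carries May 4, 2040 to Nov 4, 2040.
Nov 4, 2040 is a Sunday; the next business day is Nov 5, 2040 (Monday).
Deadline: Nov 5, 2040.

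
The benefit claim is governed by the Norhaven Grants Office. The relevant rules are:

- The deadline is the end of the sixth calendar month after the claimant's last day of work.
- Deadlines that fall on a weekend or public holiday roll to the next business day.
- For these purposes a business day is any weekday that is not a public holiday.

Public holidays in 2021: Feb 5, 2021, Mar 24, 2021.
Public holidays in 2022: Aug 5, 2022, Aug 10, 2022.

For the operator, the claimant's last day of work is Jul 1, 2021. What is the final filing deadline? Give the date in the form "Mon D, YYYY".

6 months after Jul 1, 2021 is January 2022; that month ends on Jan 31, 2022.
Jan 31, 2022 is a Monday and not a listed holiday, so it stands.
So the filing is due Jan 31, 2022.

Jan 31, 2022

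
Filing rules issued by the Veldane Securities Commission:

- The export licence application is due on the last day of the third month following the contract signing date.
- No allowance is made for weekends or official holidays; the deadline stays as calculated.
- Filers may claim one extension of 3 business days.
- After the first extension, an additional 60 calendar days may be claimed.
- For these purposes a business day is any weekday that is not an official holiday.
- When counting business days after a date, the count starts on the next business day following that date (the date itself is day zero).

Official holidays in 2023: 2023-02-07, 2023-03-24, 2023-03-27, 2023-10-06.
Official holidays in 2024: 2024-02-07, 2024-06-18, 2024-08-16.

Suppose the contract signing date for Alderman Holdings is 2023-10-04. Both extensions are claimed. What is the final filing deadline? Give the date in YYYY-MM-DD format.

2024-04-05

3 months after 2023-10-04 is January 2024; that month ends on 2024-01-31.
No adjustment is made for weekends or holidays, so 2024-01-31 stands.
The 3-business-day extension runs from 2024-01-31 to 2024-02-05.
2024-02-05 falls on a Monday. The rules make no weekend/holiday allowance, so it remains 2024-02-05.
The 60-calendar-day extension moves the deadline from 2024-02-05 to 2024-04-05.
2024-04-05 falls on a Friday. The rules make no weekend/holiday allowance, so it remains 2024-04-05.
Final deadline: 2024-04-05.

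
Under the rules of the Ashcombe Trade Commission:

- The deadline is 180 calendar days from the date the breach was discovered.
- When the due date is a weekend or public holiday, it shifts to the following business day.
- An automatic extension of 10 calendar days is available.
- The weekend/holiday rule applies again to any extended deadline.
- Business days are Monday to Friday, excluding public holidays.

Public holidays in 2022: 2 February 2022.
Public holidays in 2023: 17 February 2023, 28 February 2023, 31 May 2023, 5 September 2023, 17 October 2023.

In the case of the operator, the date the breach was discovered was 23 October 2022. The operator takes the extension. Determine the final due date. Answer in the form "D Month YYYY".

1 May 2023

From 23 October 2022, 180 calendar days later is 21 April 2023.
Since 21 April 2023 is a Friday and not a holiday, the date is unchanged.
Add the 10 calendar-day extension to 21 April 2023: 1 May 2023.
Since 1 May 2023 is a Monday and not a holiday, the date is unchanged.
Final deadline: 1 May 2023.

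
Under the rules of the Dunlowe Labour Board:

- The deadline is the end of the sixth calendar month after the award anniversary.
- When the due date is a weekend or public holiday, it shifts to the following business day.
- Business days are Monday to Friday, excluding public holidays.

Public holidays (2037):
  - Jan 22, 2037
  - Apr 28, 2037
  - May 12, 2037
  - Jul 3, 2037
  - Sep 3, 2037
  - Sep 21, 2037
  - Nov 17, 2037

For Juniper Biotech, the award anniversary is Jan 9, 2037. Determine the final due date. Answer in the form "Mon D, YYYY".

6 months after Jan 9, 2037 is July 2037; that month ends on Jul 31, 2037.
Jul 31, 2037 (Friday) is already a business day.
Final deadline: Jul 31, 2037.

Jul 31, 2037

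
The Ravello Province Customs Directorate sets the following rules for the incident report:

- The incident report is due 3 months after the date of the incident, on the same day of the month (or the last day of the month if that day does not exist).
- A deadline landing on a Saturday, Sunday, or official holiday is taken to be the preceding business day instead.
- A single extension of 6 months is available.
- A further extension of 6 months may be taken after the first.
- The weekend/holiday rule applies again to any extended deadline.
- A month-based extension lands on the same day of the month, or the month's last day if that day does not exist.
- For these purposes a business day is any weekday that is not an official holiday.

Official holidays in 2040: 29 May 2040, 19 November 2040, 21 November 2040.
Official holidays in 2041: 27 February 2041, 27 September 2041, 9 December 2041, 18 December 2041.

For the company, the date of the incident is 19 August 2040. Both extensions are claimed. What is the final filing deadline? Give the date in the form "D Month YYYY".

15 November 2041

3 months after 19 August 2040, on the same day of the month, is 19 November 2040.
19 November 2040 is a listed holiday; the preceding business day is 16 November 2040 (Friday).
Add 6 months to 16 November 2040: 16 May 2041.
16 May 2041 falls on a Thursday, which is a business day, so no adjustment is needed.
Applying the 6 months extension: 6 months after 16 May 2041 is 16 November 2041.
Because 16 November 2041 is a Saturday, the deadline becomes 15 November 2041 (Friday).
So the filing is due 15 November 2041.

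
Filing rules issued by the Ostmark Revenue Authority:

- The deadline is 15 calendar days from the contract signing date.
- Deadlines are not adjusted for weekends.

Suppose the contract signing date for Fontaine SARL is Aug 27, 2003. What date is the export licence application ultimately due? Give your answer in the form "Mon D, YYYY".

15 calendar days after Aug 27, 2003 is Sep 11, 2003.
Sep 11, 2003 falls on a Thursday. The rules make no weekend/holiday allowance, so it remains Sep 11, 2003.
Deadline: Sep 11, 2003.

Sep 11, 2003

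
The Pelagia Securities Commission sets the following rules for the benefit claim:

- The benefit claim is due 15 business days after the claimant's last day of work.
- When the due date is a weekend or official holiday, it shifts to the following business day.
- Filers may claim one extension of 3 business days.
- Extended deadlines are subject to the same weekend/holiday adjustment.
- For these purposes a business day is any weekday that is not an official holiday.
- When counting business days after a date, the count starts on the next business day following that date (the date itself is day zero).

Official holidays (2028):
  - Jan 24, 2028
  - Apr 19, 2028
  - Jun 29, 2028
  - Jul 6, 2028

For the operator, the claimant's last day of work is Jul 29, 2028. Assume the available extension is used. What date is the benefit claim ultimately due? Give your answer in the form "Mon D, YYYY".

Aug 23, 2028

Counting 15 business days after Jul 29, 2028 (skipping weekends and listed holidays) reaches Aug 18, 2028.
Aug 18, 2028 falls on a Friday, which is a business day, so no adjustment is needed.
Counting 3 further business days from Aug 18, 2028 reaches Aug 23, 2028.
Since Aug 23, 2028 is a Wednesday and not a holiday, the date is unchanged.
Deadline: Aug 23, 2028.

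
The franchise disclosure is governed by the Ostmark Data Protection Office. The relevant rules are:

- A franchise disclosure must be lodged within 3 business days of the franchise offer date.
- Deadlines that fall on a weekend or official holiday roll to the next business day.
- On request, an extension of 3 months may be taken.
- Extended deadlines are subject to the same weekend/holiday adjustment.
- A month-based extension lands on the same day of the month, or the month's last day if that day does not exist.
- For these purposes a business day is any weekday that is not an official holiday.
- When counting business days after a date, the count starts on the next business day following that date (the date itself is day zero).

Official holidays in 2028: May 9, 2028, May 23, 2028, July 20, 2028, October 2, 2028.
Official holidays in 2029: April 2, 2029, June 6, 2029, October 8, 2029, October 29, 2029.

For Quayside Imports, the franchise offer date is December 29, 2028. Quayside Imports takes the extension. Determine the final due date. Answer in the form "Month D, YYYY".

April 3, 2029

3 business days after December 29, 2028, excluding weekends and holidays, is January 3, 2029.
Since January 3, 2029 is a Wednesday and not a holiday, the date is unchanged.
Add 3 months to January 3, 2029: April 3, 2029.
April 3, 2029 falls on a Tuesday, which is a business day, so no adjustment is needed.
So the filing is due April 3, 2029.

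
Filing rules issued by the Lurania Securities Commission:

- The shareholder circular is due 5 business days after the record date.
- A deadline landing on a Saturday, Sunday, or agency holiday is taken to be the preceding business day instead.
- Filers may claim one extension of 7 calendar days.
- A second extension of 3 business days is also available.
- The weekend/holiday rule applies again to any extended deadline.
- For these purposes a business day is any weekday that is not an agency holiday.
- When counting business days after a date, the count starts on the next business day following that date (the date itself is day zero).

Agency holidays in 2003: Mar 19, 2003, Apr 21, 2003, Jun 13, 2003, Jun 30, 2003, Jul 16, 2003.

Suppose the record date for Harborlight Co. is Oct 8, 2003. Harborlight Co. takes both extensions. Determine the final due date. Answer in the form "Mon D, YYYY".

Oct 27, 2003

5 business days after Oct 8, 2003, excluding weekends and holidays, is Oct 15, 2003.
Since Oct 15, 2003 is a Wednesday and not a holiday, the date is unchanged.
Add the 7 calendar-day extension to Oct 15, 2003: Oct 22, 2003.
Oct 22, 2003 (Wednesday) is already a business day.
Applying the 3-business-day extension: 3 business days after Oct 22, 2003 is Oct 27, 2003.
Since Oct 27, 2003 is a Monday and not a holiday, the date is unchanged.
The final due date is Oct 27, 2003.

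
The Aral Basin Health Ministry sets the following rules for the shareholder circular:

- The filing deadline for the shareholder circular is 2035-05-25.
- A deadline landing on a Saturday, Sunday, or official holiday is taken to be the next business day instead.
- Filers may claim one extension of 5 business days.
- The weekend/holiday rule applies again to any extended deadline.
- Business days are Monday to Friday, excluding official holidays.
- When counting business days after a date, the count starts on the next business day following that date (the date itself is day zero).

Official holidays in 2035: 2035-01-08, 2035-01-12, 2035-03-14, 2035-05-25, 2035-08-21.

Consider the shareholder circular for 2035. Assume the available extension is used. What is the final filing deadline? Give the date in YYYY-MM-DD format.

2035-06-04

The stated deadline is 2035-05-25.
2035-05-25 is a listed holiday, so it moves to the next business day, 2035-05-28 (Monday).
Counting 5 further business days from 2035-05-28 reaches 2035-06-04.
Since 2035-06-04 is a Monday and not a holiday, the date is unchanged.
The final due date is 2035-06-04.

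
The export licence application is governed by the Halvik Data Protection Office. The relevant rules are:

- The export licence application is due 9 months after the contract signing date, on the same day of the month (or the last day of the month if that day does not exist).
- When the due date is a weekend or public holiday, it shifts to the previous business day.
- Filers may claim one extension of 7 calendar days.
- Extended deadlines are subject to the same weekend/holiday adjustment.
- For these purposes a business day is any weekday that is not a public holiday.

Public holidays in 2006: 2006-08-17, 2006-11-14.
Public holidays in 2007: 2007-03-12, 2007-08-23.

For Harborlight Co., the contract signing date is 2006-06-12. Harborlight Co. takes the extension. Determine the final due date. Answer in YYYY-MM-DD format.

2007-03-16

9 months from 2006-06-12 is 2007-03-12.
2007-03-12 falls on a listed holiday. Rolling to the preceding business day gives 2007-03-09, a Friday.
Applying the 7-calendar-day extension: 2007-03-09 + 7 days = 2007-03-16.
2007-03-16 falls on a Friday, which is a business day, so no adjustment is needed.
Final deadline: 2007-03-16.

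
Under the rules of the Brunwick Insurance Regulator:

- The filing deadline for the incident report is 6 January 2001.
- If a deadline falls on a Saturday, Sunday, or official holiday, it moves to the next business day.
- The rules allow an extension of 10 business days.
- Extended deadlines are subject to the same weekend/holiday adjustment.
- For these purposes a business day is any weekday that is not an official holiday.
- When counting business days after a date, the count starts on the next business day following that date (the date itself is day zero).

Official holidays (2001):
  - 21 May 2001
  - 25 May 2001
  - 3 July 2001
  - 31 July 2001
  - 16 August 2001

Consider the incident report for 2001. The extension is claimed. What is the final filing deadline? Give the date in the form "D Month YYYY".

Start from the fixed due date, 6 January 2001.
6 January 2001 falls on a Saturday. Rolling to the next business day gives 8 January 2001, a Monday.
Applying the 10-business-day extension: 10 business days after 8 January 2001 is 22 January 2001.
22 January 2001 falls on a Monday, which is a business day, so no adjustment is needed.
Final deadline: 22 January 2001.

22 January 2001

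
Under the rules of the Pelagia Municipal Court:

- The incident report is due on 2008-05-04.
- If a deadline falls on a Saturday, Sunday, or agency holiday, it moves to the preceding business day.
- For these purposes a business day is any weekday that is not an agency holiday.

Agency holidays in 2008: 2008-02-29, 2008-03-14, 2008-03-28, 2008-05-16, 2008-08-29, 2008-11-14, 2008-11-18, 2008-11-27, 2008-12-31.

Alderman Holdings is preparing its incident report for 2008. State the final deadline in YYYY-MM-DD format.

The stated deadline is 2008-05-04.
2008-05-04 is a Sunday, so it moves to the preceding business day, 2008-05-02 (Friday).
The final due date is 2008-05-02.

2008-05-02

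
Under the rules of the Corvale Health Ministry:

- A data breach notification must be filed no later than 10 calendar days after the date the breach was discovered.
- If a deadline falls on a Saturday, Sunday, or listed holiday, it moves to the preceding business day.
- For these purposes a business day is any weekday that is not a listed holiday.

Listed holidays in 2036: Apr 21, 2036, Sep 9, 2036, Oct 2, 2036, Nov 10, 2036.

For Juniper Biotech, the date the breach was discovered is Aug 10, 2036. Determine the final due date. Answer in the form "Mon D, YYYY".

Aug 20, 2036

From Aug 10, 2036, 10 calendar days later is Aug 20, 2036.
Since Aug 20, 2036 is a Wednesday and not a holiday, the date is unchanged.
Deadline: Aug 20, 2036.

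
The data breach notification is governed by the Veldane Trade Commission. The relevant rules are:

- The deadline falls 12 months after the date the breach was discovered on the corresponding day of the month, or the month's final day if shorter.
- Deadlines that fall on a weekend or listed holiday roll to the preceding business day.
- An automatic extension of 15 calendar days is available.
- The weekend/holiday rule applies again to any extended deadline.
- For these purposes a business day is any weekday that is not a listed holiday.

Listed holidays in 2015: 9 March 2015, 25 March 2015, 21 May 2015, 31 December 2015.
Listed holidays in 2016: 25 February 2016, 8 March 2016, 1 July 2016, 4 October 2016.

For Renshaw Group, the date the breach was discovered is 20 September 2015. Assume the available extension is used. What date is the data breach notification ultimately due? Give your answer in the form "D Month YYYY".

5 October 2016

Moving 12 months forward from 20 September 2015 on the corresponding day gives 20 September 2016.
20 September 2016 (Tuesday) is already a business day.
Add the 15 calendar-day extension to 20 September 2016: 5 October 2016.
5 October 2016 (Wednesday) is already a business day.
So the filing is due 5 October 2016.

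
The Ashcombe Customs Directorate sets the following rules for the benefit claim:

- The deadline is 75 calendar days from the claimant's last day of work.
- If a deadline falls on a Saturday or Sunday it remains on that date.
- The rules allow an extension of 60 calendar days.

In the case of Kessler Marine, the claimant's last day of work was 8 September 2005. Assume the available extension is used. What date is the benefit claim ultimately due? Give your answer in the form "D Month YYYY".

21 January 2006

Trigger date 8 September 2005 + 75 calendar days = 22 November 2005.
22 November 2005 falls on a Tuesday. The rules make no weekend/holiday allowance, so it remains 22 November 2005.
The 60-calendar-day extension moves the deadline from 22 November 2005 to 21 January 2006.
21 January 2006 falls on a Saturday. The rules make no weekend/holiday allowance, so it remains 21 January 2006.
The final due date is 21 January 2006.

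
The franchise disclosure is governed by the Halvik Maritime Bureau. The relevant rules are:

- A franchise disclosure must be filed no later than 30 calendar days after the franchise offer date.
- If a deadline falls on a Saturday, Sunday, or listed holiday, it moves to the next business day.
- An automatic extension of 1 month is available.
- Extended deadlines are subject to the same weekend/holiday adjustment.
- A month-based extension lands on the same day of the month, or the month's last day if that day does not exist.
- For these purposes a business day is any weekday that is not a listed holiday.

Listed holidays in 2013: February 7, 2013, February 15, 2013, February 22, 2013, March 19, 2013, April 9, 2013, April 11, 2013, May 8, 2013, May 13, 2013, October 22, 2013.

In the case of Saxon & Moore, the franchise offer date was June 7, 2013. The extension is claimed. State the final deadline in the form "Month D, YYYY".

August 8, 2013

30 calendar days after June 7, 2013 is July 7, 2013.
July 7, 2013 is a Sunday, so it moves to the next business day, July 8, 2013 (Monday).
Applying the 1 month extension: 1 month after July 8, 2013 is August 8, 2013.
August 8, 2013 (Thursday) is already a business day.
So the filing is due August 8, 2013.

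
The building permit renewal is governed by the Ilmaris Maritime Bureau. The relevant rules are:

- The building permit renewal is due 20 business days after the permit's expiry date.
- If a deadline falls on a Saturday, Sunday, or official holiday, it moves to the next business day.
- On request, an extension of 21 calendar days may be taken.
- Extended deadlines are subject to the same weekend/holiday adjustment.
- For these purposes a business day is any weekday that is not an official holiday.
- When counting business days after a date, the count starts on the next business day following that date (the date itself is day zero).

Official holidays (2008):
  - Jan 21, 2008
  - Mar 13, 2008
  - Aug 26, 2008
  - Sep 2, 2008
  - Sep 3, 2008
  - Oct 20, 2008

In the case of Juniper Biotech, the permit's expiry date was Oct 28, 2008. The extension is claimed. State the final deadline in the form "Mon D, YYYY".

20 business days after Oct 28, 2008, excluding weekends and holidays, is Nov 25, 2008.
Nov 25, 2008 falls on a Tuesday, which is a business day, so no adjustment is needed.
With the 21-day extension, Nov 25, 2008 becomes Dec 16, 2008.
Since Dec 16, 2008 is a Tuesday and not a holiday, the date is unchanged.
So the filing is due Dec 16, 2008.

Dec 16, 2008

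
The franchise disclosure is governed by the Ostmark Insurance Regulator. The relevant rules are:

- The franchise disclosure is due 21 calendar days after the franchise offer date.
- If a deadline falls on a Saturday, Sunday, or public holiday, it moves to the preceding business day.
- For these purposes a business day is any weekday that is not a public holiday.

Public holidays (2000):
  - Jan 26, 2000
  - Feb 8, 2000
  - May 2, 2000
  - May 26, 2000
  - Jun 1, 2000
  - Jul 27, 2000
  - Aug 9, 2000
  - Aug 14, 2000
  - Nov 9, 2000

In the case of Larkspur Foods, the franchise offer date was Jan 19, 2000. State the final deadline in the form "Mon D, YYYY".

Feb 9, 2000

Adding 21 calendar days to Jan 19, 2000 gives Feb 9, 2000.
Feb 9, 2000 is a Wednesday and not a listed holiday, so it stands.
Final deadline: Feb 9, 2000.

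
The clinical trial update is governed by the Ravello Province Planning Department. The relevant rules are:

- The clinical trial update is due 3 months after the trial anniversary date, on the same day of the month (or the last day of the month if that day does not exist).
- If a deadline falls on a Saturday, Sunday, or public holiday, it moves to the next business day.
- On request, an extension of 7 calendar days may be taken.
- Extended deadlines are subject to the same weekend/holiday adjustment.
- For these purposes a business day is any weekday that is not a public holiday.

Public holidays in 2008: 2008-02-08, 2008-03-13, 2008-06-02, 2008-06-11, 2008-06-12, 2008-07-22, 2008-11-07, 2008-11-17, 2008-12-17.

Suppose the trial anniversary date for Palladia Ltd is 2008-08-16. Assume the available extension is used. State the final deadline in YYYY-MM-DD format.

3 months from 2008-08-16 is 2008-11-16.
Because 2008-11-16 is a Sunday, the deadline becomes 2008-11-18 (Tuesday).
The 7-calendar-day extension moves the deadline from 2008-11-18 to 2008-11-25.
2008-11-25 (Tuesday) is already a business day.
Deadline: 2008-11-25.

2008-11-25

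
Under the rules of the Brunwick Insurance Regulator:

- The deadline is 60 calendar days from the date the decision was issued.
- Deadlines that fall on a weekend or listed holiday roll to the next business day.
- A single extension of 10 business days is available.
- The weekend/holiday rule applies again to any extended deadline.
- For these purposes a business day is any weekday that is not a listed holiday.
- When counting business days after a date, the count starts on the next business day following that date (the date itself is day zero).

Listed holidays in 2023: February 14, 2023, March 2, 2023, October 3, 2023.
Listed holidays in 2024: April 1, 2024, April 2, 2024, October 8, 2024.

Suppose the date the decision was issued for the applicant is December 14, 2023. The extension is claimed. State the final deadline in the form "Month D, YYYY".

60 calendar days after December 14, 2023 is February 12, 2024.
Since February 12, 2024 is a Monday and not a holiday, the date is unchanged.
The 10-business-day extension runs from February 12, 2024 to February 26, 2024.
February 26, 2024 (Monday) is already a business day.
The final due date is February 26, 2024.

February 26, 2024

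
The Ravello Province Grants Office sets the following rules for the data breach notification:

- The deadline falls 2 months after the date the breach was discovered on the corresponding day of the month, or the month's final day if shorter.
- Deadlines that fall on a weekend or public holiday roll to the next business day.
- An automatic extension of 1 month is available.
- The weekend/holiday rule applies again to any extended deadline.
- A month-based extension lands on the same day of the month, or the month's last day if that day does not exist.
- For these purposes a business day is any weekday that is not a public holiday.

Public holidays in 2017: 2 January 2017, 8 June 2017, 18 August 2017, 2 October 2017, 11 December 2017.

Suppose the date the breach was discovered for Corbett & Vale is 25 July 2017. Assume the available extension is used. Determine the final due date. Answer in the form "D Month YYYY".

25 October 2017

2 months after 25 July 2017, on the same day of the month, is 25 September 2017.
25 September 2017 is a Monday and not a listed holiday, so it stands.
Applying the 1 month extension: 1 month after 25 September 2017 is 25 October 2017.
25 October 2017 (Wednesday) is already a business day.
The final due date is 25 October 2017.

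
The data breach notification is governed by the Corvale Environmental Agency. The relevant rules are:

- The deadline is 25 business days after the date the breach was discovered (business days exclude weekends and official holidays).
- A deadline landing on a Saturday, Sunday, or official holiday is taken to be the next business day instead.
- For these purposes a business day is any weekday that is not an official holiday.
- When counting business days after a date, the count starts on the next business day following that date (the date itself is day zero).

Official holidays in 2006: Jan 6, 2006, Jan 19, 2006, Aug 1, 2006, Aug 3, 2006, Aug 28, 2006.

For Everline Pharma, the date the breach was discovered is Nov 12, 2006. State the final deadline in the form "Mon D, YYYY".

Dec 15, 2006

25 business days after Nov 12, 2006, excluding weekends and holidays, is Dec 15, 2006.
Dec 15, 2006 falls on a Friday, which is a business day, so no adjustment is needed.
So the filing is due Dec 15, 2006.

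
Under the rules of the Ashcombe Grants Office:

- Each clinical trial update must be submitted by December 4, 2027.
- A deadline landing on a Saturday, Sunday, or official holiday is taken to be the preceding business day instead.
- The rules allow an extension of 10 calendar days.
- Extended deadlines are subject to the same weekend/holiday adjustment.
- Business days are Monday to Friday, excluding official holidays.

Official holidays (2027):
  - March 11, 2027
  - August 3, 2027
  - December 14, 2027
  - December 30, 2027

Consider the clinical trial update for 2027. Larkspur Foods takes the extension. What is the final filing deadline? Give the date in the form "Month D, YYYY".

The stated deadline is December 4, 2027.
December 4, 2027 falls on a Saturday. Rolling to the preceding business day gives December 3, 2027, a Friday.
With the 10-day extension, December 3, 2027 becomes December 13, 2027.
December 13, 2027 falls on a Monday, which is a business day, so no adjustment is needed.
Final deadline: December 13, 2027.

December 13, 2027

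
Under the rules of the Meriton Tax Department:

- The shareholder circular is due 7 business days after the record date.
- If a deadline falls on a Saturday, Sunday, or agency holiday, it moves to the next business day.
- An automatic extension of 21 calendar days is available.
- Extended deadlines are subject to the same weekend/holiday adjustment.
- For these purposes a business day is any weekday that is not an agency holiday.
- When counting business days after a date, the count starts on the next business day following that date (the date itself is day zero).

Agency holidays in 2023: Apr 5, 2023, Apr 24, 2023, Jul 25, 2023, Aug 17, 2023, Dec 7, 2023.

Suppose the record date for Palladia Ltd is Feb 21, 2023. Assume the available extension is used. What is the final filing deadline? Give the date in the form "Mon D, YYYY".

Starting the day after Feb 21, 2023 and counting 7 business days lands on Mar 2, 2023.
Mar 2, 2023 (Thursday) is already a business day.
The 21-calendar-day extension moves the deadline from Mar 2, 2023 to Mar 23, 2023.
Since Mar 23, 2023 is a Thursday and not a holiday, the date is unchanged.
The final due date is Mar 23, 2023.

Mar 23, 2023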